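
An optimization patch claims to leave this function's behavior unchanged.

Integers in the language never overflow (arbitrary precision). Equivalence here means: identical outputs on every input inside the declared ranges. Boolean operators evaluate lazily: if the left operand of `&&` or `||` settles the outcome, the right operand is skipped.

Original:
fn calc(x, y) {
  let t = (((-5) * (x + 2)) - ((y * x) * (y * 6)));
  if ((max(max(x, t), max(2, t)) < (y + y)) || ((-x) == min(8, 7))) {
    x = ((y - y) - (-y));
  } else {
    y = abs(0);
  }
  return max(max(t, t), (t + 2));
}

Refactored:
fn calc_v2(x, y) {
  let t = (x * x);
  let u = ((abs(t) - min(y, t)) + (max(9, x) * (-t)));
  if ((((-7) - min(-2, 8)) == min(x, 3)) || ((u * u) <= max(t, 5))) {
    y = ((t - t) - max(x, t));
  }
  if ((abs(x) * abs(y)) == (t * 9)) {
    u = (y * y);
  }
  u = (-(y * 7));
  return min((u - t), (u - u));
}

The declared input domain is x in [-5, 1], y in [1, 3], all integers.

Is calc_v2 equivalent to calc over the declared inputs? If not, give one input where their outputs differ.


Try x=-5, y=1.
calc: t becomes 45; next ((max(max(x, t), max(2, t)) < (y + y)) || ((-x) == min(8, 7))) evaluates to false; next y becomes 0; next final value 47
calc_v2: t becomes 25; next u becomes -201; next ((((-7) - min(-2, 8)) == min(x, 3)) || ((u * u) <= max(t, 5))) evaluates to true; next y becomes -25; next ((abs(x) * abs(y)) == (t * 9)) evaluates to false; next u becomes 175; next final value 0
47 against 0: the behavior changed.
verdict: not equivalent; witness: x=-5, y=1


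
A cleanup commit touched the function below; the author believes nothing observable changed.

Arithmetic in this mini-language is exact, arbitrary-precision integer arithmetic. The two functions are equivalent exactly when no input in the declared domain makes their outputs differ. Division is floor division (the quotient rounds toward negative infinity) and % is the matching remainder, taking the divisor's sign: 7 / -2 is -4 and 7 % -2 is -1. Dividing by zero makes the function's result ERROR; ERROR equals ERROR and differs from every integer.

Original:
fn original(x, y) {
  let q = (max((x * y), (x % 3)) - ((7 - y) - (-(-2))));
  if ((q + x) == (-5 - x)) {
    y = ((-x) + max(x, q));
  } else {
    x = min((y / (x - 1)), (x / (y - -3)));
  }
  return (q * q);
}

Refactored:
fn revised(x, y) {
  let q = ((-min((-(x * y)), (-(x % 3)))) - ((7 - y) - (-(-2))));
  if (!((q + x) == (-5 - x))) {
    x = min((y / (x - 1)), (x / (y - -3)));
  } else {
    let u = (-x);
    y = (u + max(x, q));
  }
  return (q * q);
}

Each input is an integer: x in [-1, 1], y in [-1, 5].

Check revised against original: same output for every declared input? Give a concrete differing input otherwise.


Side by side, the visible changes include: statement counts differ, min/max/abs usage differs, local variable names differ, boolean connective usage differs.
Tracing x=0, y=5: original: q=0, then ((q + x) == (-5 - x)) is false, then x=-5, then returns 0 | revised: q=0, then (!((q + x) == (-5 - x))) is true, then x=-5, then returns 0 — matching result 0.
Checked all 21 inputs in the declared domain: the outputs agree on every one.
verdict: equivalent


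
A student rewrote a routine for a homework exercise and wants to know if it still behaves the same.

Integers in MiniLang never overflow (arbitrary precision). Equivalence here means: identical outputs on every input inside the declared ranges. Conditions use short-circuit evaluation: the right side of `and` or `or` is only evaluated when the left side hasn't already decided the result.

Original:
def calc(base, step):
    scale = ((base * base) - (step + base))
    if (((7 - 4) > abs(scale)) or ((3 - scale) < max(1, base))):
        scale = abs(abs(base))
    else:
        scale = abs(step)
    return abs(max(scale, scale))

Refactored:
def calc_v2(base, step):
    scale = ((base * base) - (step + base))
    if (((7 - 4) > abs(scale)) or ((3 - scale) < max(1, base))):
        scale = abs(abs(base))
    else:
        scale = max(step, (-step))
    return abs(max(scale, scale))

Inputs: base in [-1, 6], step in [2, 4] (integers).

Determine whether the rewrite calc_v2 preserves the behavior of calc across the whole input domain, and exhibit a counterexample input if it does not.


Changes here: min/max/abs usage differs; the full 24-point sweep finds no disagreement.
verdict: equivalent


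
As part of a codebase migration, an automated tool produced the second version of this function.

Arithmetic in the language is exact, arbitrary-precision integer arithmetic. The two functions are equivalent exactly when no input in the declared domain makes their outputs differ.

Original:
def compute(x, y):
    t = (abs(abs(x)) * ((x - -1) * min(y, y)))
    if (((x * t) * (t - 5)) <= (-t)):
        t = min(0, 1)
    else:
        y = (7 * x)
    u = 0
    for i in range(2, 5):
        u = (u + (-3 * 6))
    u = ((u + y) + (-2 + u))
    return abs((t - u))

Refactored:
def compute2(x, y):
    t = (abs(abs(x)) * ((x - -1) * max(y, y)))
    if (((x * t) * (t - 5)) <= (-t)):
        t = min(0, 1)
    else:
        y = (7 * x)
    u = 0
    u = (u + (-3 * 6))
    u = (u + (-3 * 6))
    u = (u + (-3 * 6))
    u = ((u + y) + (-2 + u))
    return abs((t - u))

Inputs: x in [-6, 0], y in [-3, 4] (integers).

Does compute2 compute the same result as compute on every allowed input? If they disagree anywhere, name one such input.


Equivalent. Although `min(y, y)` became `max(y, y)`, no input in the stated domain can expose it.
An exhaustive pass over the 56 declared inputs shows identical outputs.
One worked example (x=-6, y=2) — compute: t = -60; (((x * t) * (t - 5)) <= (-t)) -> true; t = 0; u = 0; [i=2]; u = -18; [i=3]; u = -36; [i=4]; u = -54; u = -108; return 108; compute2: t = -60; (((x * t) * (t - 5)) <= (-t)) -> true; t = 0; u = 0; u = -18; u = -36; u = -54; u = -108; return 108; agreement on 108.
verdict: equivalent


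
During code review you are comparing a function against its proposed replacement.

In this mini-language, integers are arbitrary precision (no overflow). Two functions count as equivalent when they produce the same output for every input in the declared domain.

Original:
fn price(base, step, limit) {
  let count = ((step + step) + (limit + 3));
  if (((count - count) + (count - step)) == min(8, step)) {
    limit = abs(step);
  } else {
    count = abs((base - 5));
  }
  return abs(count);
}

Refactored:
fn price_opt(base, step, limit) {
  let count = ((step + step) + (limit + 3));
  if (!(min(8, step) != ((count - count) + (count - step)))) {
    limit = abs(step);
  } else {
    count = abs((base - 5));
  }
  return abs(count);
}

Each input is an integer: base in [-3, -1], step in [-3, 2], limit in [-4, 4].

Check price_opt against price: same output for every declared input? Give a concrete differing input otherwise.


Comparing the listings, the differences include: boolean connective usage differs; and comparison usage differs.
Tracing base=-3, step=1, limit=3: price: count becomes 8; next (((count - count) + (count - step)) == min(8, step)) evaluates to false; next count becomes 8; next final value 8 | price_opt: count becomes 8; next (!(min(8, step) != ((count - count) + (count - step)))) evaluates to false; next count becomes 8; next final value 8 — matching result 8.
An exhaustive pass over the 162 declared inputs shows identical outputs.
verdict: equivalent


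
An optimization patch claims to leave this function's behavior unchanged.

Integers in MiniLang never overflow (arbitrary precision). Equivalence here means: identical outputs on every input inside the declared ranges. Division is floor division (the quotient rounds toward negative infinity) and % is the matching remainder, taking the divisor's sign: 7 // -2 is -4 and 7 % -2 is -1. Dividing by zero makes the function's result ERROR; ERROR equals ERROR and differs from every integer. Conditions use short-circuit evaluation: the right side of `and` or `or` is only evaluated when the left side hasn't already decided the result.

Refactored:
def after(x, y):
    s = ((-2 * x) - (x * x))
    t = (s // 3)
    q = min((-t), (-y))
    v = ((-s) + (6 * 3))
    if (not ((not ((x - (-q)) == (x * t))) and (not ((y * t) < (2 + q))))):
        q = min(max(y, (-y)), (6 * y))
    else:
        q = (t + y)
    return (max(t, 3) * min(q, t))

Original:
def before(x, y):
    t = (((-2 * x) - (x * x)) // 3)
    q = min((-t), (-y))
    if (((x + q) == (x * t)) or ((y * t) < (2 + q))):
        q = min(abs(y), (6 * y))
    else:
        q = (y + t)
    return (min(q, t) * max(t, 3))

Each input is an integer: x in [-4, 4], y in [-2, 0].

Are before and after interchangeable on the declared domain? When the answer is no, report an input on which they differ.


Behavior is preserved: although arithmetic usage differs; boolean connective usage differs; constant usage differs; min/max/abs usage differs; local variable names differ; statement counts differ, the outputs never diverge.
As a probe, take x=-1, y=-1: before runs t := 0 | q := 0 | (((x + q) == (x * t)) or ((y * t) < (2 + q))): true | q := -6 | result -18; after runs s := 1 | t := 0 | q := 0 | v := 17 | (not ((not ((x - (-q)) == (x * t))) and (not ((y * t) < (2 + q))))): true | q := -6 | result -18; both end at -18.
Sweeping the whole domain (27 inputs) finds no disagreement.
verdict: equivalent


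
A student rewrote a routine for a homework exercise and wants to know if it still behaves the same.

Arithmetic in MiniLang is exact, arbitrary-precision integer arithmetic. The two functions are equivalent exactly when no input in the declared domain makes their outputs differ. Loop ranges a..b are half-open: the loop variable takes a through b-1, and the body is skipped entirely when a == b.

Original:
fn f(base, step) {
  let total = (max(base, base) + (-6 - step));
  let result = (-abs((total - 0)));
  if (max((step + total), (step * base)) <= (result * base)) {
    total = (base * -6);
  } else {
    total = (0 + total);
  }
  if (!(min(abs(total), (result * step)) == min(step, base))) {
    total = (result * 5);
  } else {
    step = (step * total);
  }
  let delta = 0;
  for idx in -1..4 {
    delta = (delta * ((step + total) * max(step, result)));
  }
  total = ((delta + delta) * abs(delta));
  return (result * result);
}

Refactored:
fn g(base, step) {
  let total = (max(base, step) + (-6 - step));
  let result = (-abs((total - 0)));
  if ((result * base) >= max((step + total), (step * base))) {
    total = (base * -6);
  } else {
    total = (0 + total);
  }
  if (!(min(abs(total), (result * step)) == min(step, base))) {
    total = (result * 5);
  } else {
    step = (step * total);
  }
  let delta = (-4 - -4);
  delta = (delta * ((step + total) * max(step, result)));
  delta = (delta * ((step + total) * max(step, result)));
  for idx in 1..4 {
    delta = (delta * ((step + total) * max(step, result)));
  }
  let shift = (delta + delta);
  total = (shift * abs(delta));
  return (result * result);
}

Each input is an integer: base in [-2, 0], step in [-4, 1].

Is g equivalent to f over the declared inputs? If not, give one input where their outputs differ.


Take base=-2, step=-1.
f: total becomes -7; next result becomes -7; next (max((step + total), (step * base)) <= (result * base)) evaluates to true; next total becomes 12; next (!(min(abs(total), (result * step)) == min(step, base))) evaluates to true; next total becomes -35; next delta becomes 0; next at idx=-1:; next delta becomes 0; next at idx=0:; next delta becomes 0; next at idx=1:; next delta becomes 0; next at idx=2:; next delta becomes 0; next at idx=3:; next delta becomes 0; next total becomes 0; next final value 49
g: total becomes -6; next result becomes -6; next ((result * base) >= max((step + total), (step * base))) evaluates to true; next total becomes 12; next (!(min(abs(total), (result * step)) == min(step, base))) evaluates to true; next total becomes -30; next delta becomes 0; next delta becomes 0; next delta becomes 0; next at idx=1:; next delta becomes 0; next at idx=2:; next delta becomes 0; next at idx=3:; next delta becomes 0; next shift becomes 0; next total becomes 0; next final value 36
49 and 36 differ, so these are not the same function on this domain.
verdict: not equivalent; witness: base=-2, step=-1


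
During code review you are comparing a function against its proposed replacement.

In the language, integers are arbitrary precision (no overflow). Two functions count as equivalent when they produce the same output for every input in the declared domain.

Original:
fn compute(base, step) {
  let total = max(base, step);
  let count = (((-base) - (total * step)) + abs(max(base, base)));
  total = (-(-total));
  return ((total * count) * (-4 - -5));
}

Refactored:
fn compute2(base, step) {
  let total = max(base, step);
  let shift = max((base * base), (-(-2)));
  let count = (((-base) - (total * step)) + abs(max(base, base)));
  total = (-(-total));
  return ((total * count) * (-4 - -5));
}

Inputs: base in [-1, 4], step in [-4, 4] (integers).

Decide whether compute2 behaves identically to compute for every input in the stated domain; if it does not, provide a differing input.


Reading the diff, among the changes: constant usage differs, min/max/abs usage differs, statement counts differ, local variable names differ, arithmetic usage differs.
Spot check at base=4, step=4 — compute: total = 4; count = -16; total = 4; return -64. compute2: total = 4; shift = 16; count = -16; total = 4; return -64. Both give -64.
Sweeping the whole domain (54 inputs) finds no disagreement.
verdict: equivalent


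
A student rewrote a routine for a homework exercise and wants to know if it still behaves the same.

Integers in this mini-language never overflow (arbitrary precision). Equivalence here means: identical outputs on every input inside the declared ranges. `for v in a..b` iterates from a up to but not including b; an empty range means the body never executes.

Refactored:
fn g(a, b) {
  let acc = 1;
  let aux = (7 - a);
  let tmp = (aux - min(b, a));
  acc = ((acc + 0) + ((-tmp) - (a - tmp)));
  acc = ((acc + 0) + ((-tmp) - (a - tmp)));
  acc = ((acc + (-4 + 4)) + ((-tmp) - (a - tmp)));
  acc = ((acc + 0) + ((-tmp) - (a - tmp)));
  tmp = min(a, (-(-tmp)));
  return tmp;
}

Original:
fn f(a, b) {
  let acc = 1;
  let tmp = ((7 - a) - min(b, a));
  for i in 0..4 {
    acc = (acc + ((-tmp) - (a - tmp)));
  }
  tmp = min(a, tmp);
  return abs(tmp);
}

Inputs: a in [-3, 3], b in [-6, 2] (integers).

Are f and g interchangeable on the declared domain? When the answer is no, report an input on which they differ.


Take a=-3, b=-6.
f: acc := 1 | tmp := 16 | iter i=0: | acc := 4 | iter i=1: | acc := 7 | iter i=2: | acc := 10 | iter i=3: | acc := 13 | tmp := -3 | result 3
g: acc := 1 | aux := 10 | tmp := 16 | acc := 4 | acc := 7 | acc := 10 | acc := 13 | tmp := -3 | result -3
3 != -3, so the rewrite changes behavior.
verdict: not equivalent; witness: a=-3, b=-6


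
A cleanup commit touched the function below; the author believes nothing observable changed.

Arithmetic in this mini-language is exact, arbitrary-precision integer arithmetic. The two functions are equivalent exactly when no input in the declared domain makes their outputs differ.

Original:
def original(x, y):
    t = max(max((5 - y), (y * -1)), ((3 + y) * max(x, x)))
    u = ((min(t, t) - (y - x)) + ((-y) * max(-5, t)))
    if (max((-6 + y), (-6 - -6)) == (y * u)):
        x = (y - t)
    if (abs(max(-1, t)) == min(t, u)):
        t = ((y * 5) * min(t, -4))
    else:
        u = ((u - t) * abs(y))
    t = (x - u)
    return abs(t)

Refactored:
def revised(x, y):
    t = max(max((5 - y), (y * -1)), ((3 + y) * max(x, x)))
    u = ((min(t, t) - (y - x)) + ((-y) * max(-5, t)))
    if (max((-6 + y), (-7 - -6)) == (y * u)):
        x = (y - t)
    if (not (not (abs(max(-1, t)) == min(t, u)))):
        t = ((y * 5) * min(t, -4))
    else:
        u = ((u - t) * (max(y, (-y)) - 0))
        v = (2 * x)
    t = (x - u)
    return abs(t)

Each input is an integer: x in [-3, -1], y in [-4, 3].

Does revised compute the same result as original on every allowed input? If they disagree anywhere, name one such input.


These are not equivalent — on x=-3, y=0 the outputs split (5 vs 3).
original: t=5, then u=2, then (max((-6 + y), (-6 - -6)) == (y * u)) is true, then x=-5, then (abs(max(-1, t)) == min(t, u)) is false, then u=0, then t=-5, then returns 5
revised: t=5, then u=2, then (max((-6 + y), (-7 - -6)) == (y * u)) is false, then (not (not (abs(max(-1, t)) == min(t, u)))) is false, then u=0, then v=-6, then t=-3, then returns 3
verdict: not equivalent; witness: x=-3, y=0


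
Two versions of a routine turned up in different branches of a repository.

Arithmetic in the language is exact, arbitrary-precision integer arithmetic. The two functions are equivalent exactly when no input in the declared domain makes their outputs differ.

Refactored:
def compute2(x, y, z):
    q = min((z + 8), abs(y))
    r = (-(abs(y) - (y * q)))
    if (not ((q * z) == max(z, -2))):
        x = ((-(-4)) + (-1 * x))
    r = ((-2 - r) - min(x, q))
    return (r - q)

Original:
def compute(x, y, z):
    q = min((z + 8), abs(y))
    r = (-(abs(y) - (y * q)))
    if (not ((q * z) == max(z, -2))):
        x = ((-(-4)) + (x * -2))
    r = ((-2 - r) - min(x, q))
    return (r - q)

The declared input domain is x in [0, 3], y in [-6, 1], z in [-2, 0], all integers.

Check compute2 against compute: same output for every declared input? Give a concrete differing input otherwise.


The rewrite breaks on x=1, y=-6, z=-2, where the results are 32 and 31.
compute: q = 6; r = -42; (not ((q * z) == max(z, -2))) -> true; x = 2; r = 38; return 32
compute2: q = 6; r = -42; (not ((q * z) == max(z, -2))) -> true; x = 3; r = 37; return 31
verdict: not equivalent; witness: x=1, y=-6, z=-2


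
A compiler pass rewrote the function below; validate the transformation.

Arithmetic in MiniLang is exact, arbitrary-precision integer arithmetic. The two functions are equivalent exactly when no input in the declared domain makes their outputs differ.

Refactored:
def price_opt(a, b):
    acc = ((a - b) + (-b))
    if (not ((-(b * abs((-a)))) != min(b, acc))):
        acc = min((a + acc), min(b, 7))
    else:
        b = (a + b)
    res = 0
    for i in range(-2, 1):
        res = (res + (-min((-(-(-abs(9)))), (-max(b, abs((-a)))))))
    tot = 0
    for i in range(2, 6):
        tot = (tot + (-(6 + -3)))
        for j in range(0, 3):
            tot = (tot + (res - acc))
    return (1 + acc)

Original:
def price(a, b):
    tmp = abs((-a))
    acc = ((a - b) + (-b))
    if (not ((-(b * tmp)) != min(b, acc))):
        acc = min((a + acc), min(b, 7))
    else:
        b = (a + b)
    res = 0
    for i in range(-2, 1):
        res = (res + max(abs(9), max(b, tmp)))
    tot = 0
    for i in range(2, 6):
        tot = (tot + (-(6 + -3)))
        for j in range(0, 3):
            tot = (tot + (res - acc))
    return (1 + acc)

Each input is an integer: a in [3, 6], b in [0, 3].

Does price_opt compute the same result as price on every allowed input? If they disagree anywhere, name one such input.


The two versions differ — the changes include min/max/abs usage differs, plus local variable names differ, plus statement counts differ.
Tracing a=4, b=1: price: tmp = 4; acc = 2; (not ((-(b * tmp)) != min(b, acc))) -> false; b = 5; res = 0; [i=-2]; res = 9; [i=-1]; res = 18; [i=0]; res = 27; tot = 0; [i=2]; tot = -3; [j=0]; tot = 22; [j=1]; tot = 47; [j=2]; tot = 72; [i=3]; tot = 69; [j=0]; tot = 94; [j=1]; tot = 119; [j=2]; tot = 144; [i=4]; tot = 141; [j=0]; tot = 166; [j=1]; tot = 191; [j=2]; tot = 216; [i=5]; tot = 213; [j=0]; tot = 238; [j=1]; tot = 263; [j=2]; tot = 288; return 3 | price_opt: acc = 2; (not ((-(b * abs((-a)))) != min(b, acc))) -> false; b = 5; res = 0; [i=-2]; res = 9; [i=-1]; res = 18; [i=0]; res = 27; tot = 0; [i=2]; tot = -3; [j=0]; tot = 22; [j=1]; tot = 47; [j=2]; tot = 72; [i=3]; tot = 69; [j=0]; tot = 94; [j=1]; tot = 119; [j=2]; tot = 144; [i=4]; tot = 141; [j=0]; tot = 166; [j=1]; tot = 191; [j=2]; tot = 216; [i=5]; tot = 213; [j=0]; tot = 238; [j=1]; tot = 263; [j=2]; tot = 288; return 3 — matching result 3.
Across all 16 domain points the two functions coincide.
verdict: equivalent


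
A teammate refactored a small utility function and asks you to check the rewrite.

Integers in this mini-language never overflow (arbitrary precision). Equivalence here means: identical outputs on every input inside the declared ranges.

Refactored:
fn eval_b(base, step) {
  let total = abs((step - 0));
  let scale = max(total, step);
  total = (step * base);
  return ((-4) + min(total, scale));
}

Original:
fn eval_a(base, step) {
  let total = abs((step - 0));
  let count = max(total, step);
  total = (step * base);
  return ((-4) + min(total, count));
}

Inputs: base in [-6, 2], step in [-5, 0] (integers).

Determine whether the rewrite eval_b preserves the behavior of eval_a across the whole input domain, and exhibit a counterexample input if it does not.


Equivalent — the differences include local variable names differ, yet no declared input distinguishes the two.
Tracing base=-6, step=-2: eval_a: total = 2; count = 2; total = 12; return -2 | eval_b: total = 2; scale = 2; total = 12; return -2 — matching result -2.
Across all 54 domain points the two functions coincide.
verdict: equivalent


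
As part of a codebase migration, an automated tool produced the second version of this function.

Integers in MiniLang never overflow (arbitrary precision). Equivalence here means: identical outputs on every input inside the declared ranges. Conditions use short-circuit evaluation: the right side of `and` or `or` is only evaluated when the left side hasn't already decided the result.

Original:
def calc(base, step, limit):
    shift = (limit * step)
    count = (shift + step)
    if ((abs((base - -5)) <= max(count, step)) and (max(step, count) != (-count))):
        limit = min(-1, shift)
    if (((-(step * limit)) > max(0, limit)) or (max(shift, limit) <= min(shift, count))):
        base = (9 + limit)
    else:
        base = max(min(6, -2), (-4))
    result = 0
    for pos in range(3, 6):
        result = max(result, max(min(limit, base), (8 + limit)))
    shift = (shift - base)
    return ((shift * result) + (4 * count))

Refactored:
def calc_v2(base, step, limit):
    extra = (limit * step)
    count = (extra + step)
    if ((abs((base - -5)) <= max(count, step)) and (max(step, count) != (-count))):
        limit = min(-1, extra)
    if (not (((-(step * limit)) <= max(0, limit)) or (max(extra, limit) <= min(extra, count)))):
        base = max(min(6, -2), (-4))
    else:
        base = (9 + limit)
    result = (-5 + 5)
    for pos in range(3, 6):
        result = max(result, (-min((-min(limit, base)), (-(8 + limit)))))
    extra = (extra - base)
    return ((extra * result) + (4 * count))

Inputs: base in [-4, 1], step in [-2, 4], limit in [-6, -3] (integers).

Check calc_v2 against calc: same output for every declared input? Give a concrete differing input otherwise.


Not equivalent: base=-4, step=-2, limit=-6 separates them (138 vs 68).
calc: shift becomes 12; next count becomes 10; next ((abs((base - -5)) <= max(count, step)) and (max(step, count) != (-count))) evaluates to true; next limit becomes -1; next (((-(step * limit)) > max(0, limit)) or (max(shift, limit) <= min(shift, count))) evaluates to false; next base becomes -2; next result becomes 0; next at pos=3:; next result becomes 7; next at pos=4:; next result becomes 7; next at pos=5:; next result becomes 7; next shift becomes 14; next final value 138
calc_v2: extra becomes 12; next count becomes 10; next ((abs((base - -5)) <= max(count, step)) and (max(step, count) != (-count))) evaluates to true; next limit becomes -1; next (not (((-(step * limit)) <= max(0, limit)) or (max(extra, limit) <= min(extra, count)))) evaluates to false; next base becomes 8; next result becomes 0; next at pos=3:; next result becomes 7; next at pos=4:; next result becomes 7; next at pos=5:; next result becomes 7; next extra becomes 4; next final value 68
verdict: not equivalent; witness: base=-4, step=-2, limit=-6


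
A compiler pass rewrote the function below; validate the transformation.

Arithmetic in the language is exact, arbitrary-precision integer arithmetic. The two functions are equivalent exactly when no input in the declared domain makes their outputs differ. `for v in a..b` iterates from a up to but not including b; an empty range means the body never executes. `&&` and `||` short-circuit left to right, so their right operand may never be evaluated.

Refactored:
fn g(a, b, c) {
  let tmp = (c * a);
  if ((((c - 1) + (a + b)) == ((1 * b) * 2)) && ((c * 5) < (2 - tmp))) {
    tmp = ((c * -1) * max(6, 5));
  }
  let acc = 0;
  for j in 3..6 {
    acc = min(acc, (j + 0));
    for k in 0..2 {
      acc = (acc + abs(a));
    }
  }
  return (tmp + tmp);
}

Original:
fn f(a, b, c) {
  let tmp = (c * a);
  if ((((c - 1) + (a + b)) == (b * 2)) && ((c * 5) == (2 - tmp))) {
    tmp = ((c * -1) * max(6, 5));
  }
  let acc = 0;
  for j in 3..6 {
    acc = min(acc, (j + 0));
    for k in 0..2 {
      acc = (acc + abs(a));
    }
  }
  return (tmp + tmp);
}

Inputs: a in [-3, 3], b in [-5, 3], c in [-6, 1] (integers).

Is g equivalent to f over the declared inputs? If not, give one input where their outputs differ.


Try a=-3, b=-5, c=-1.
f: tmp becomes 3; next ((((c - 1) + (a + b)) == (b * 2)) && ((c * 5) == (2 - tmp))) evaluates to false; next acc becomes 0; next at j=3:; next acc becomes 0; next at k=0:; next acc becomes 3; next at k=1:; next acc becomes 6; next at j=4:; next acc becomes 4; next at k=0:; next acc becomes 7; next at k=1:; next acc becomes 10; next at j=5:; next acc becomes 5; next at k=0:; next acc becomes 8; next at k=1:; next acc becomes 11; next final value 6
g: tmp becomes 3; next ((((c - 1) + (a + b)) == ((1 * b) * 2)) && ((c * 5) < (2 - tmp))) evaluates to true; next tmp becomes 6; next acc becomes 0; next at j=3:; next acc becomes 0; next at k=0:; next acc becomes 3; next at k=1:; next acc becomes 6; next at j=4:; next acc becomes 4; next at k=0:; next acc becomes 7; next at k=1:; next acc becomes 10; next at j=5:; next acc becomes 5; next at k=0:; next acc becomes 8; next at k=1:; next acc becomes 11; next final value 12
6 against 12: the behavior changed.
verdict: not equivalent; witness: a=-3, b=-5, c=-1


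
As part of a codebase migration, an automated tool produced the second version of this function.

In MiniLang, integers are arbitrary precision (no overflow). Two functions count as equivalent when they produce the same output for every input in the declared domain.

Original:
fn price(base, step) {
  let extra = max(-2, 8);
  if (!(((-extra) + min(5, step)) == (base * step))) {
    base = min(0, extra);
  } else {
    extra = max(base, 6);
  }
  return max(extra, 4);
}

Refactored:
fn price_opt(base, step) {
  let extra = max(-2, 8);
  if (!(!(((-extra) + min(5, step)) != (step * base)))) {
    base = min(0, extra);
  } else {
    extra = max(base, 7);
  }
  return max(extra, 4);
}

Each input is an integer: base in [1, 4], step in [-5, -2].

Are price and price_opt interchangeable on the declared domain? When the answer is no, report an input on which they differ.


Consider the input base=3, step=-4.
price: extra=8, then (!(((-extra) + min(5, step)) == (base * step))) is false, then extra=6, then returns 6
price_opt: extra=8, then (!(!(((-extra) + min(5, step)) != (step * base)))) is false, then extra=7, then returns 7
6 and 7 differ, so these are not the same function on this domain.
verdict: not equivalent; witness: base=3, step=-4


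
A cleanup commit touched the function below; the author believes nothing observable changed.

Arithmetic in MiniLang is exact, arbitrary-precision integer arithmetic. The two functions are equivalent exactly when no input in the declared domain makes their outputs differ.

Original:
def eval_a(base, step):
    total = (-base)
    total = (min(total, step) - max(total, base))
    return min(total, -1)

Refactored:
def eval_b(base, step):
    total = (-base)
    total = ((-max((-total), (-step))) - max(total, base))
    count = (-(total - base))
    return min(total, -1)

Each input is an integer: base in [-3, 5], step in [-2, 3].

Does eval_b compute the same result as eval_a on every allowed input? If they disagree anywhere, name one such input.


One difference looks behavioral, but it never changes the outcome for any declared input.
Spot check at base=0, step=0 — eval_a: total becomes 0; next total becomes 0; next final value -1. eval_b: total becomes 0; next total becomes 0; next count becomes 0; next final value -1. Both give -1.
An exhaustive pass over the 54 declared inputs shows identical outputs.
verdict: equivalent


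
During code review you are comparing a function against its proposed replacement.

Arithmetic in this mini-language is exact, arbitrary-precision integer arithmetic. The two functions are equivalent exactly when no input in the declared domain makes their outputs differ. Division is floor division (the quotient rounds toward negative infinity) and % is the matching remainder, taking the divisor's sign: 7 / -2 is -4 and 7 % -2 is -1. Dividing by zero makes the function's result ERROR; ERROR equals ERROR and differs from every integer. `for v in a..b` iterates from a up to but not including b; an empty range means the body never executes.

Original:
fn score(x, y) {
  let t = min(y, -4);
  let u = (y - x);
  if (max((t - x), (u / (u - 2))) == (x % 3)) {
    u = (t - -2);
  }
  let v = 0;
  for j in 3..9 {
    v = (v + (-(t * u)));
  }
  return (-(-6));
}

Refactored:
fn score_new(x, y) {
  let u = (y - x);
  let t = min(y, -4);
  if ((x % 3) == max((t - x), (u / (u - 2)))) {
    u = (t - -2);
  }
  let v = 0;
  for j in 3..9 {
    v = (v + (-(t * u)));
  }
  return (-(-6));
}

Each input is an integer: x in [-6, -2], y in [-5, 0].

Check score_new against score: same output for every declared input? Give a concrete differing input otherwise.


Differences: same computation, different form — yet all 30 inputs agree.
verdict: equivalent


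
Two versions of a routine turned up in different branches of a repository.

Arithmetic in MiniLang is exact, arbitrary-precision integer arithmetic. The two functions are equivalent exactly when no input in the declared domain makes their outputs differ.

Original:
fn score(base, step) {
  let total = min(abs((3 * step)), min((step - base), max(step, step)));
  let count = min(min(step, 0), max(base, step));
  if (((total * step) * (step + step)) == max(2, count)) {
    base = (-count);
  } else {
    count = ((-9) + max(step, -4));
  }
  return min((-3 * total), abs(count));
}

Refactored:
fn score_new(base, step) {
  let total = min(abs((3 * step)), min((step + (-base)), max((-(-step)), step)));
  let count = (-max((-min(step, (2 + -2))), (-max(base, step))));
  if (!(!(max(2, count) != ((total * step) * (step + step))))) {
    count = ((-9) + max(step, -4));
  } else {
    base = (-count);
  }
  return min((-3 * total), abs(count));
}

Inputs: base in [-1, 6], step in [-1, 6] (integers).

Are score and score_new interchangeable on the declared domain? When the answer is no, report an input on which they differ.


The two versions differ — the changes include boolean connective usage differs, constant usage differs, arithmetic usage differs, comparison usage differs, min/max/abs usage differs.
As a probe, take base=1, step=2: score runs total = 1; count = 0; (((total * step) * (step + step)) == max(2, count)) -> false; count = -7; return -3; score_new runs total = 1; count = 0; (!(!(max(2, count) != ((total * step) * (step + step))))) -> true; count = -7; return -3; both end at -3.
An exhaustive pass over the 64 declared inputs shows identical outputs.
verdict: equivalent


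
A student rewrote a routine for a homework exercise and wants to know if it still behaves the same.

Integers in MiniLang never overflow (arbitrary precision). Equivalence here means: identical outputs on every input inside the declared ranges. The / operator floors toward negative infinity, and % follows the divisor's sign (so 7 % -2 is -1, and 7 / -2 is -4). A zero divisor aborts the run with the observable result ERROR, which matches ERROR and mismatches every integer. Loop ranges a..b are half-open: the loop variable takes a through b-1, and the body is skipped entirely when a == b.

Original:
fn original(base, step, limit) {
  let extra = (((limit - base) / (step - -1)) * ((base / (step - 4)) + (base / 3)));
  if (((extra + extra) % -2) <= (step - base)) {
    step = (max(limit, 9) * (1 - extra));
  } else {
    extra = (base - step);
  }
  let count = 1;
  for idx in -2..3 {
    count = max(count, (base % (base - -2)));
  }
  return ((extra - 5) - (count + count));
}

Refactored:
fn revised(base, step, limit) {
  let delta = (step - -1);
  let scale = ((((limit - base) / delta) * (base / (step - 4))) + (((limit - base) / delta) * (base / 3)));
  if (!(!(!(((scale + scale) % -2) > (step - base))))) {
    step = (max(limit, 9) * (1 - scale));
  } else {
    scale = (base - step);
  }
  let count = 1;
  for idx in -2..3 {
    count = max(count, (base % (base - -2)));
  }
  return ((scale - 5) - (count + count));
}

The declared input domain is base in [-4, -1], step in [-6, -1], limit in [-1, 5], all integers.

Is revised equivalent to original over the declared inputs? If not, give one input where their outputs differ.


The two versions differ — the changes include statement counts differ; and local variable names differ; and comparison usage differs; and boolean connective usage differs; and arithmetic usage differs.
Spot check at base=-1, step=-3, limit=5 — original: extra = 3; (((extra + extra) % -2) <= (step - base)) -> false; extra = 2; count = 1; [idx=-2]; count = 1; [idx=-1]; count = 1; [idx=0]; count = 1; [idx=1]; count = 1; [idx=2]; count = 1; return -5. revised: delta = -2; scale = 3; (!(!(!(((scale + scale) % -2) > (step - base))))) -> false; scale = 2; count = 1; [idx=-2]; count = 1; [idx=-1]; count = 1; [idx=0]; count = 1; [idx=1]; count = 1; [idx=2]; count = 1; return -5. Both give -5.
An exhaustive pass over the 168 declared inputs shows identical outputs.
verdict: equivalent


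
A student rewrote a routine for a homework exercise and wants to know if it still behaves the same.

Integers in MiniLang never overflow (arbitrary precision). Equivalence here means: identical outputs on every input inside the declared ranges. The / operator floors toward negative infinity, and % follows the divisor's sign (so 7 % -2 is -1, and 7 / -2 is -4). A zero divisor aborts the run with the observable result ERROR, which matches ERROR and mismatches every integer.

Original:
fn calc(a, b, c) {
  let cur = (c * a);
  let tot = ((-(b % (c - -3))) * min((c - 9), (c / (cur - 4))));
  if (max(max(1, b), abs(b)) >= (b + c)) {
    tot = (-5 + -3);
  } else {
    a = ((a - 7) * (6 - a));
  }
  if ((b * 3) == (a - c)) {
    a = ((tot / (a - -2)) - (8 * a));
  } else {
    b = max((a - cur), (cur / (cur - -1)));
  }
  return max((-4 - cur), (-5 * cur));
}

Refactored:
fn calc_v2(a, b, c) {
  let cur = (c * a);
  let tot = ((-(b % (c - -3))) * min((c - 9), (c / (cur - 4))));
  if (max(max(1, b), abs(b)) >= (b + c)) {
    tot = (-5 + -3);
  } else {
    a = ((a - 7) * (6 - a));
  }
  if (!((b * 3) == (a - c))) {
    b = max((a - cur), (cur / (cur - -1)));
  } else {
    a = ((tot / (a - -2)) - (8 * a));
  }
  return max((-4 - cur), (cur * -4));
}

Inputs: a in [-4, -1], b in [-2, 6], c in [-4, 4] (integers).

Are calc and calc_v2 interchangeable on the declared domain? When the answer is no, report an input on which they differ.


On input a=-4, b=-2, c=1, calc returns 20 while calc_v2 returns 16.
verdict: not equivalent; witness: a=-4, b=-2, c=1


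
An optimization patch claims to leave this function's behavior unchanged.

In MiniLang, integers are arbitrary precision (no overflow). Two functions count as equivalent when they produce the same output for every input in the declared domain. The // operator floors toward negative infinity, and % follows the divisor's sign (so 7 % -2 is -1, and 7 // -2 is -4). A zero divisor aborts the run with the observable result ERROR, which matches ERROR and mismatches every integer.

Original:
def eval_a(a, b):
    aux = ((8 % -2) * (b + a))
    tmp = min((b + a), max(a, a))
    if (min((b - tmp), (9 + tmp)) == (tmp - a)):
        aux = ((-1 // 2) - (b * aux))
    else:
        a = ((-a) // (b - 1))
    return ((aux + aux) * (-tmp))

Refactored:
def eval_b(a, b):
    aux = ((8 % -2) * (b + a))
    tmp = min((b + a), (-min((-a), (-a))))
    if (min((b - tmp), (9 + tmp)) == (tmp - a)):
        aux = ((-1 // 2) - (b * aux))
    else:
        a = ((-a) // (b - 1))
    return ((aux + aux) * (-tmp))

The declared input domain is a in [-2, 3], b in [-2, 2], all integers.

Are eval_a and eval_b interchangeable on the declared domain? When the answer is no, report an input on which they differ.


Behavior is preserved: although min/max/abs usage differs, the outputs never diverge.
One worked example (a=2, b=2) — eval_a: aux = 0; tmp = 2; (min((b - tmp), (9 + tmp)) == (tmp - a)) -> true; aux = -1; return 4; eval_b: aux = 0; tmp = 2; (min((b - tmp), (9 + tmp)) == (tmp - a)) -> true; aux = -1; return 4; agreement on 4.
An exhaustive pass over the 30 declared inputs shows identical outputs.
verdict: equivalent


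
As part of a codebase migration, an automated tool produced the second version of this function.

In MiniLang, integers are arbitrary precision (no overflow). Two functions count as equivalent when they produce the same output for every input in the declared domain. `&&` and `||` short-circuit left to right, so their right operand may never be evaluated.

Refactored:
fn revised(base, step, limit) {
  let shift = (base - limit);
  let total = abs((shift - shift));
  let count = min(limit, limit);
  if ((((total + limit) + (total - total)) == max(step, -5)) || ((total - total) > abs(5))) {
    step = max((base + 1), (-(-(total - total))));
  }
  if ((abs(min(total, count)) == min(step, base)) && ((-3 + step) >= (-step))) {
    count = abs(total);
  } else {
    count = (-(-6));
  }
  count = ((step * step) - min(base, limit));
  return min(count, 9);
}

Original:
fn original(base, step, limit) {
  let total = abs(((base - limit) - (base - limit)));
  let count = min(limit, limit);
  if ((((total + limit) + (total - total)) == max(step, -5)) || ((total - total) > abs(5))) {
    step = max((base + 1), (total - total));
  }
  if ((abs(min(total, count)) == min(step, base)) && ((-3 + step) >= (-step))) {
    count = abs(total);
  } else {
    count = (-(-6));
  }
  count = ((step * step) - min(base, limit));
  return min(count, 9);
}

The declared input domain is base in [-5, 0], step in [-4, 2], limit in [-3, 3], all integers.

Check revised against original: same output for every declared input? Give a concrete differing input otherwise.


Differences: statement counts differ, plus local variable names differ, plus arithmetic usage differs — yet all 294 inputs agree.
verdict: equivalent


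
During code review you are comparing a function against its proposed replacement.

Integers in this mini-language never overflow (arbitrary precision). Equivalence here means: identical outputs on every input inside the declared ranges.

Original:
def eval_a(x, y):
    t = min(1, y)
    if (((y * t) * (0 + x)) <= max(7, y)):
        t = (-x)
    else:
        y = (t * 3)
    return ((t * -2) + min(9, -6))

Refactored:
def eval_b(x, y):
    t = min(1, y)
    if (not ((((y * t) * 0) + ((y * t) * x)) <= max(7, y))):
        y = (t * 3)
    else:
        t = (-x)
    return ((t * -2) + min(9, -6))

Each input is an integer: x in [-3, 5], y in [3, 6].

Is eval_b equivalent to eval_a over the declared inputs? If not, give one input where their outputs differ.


The two versions differ — the changes include arithmetic usage differs; also boolean connective usage differs.
One worked example (x=1, y=6) — eval_a: t := 1 | (((y * t) * (0 + x)) <= max(7, y)): true | t := -1 | result -4; eval_b: t := 1 | (not ((((y * t) * 0) + ((y * t) * x)) <= max(7, y))): false | t := -1 | result -4; agreement on -4.
Sweeping the whole domain (36 inputs) finds no disagreement.
verdict: equivalent
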